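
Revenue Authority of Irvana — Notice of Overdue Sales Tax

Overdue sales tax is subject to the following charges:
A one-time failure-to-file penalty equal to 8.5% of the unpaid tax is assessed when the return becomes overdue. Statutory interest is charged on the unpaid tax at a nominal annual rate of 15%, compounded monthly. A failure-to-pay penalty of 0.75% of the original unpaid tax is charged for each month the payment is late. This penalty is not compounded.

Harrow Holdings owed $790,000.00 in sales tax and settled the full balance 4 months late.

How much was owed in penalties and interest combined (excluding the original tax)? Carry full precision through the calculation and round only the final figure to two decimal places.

Failure-to-file penalty: 8.5% × $790,000.00 = $67,150.00
Failure-to-pay penalty = 0.75% × $790,000.00 × 4 mo = $23,700.00
Interest (15%/yr ÷ 12 = 1.25%/month): $790,000.00 × ((1 + 0.0125)^4 − 1) = $40,246.8162…
Penalties + interest = $90,850.0000 + $40,246.8162… = $131,096.82

$131,096.82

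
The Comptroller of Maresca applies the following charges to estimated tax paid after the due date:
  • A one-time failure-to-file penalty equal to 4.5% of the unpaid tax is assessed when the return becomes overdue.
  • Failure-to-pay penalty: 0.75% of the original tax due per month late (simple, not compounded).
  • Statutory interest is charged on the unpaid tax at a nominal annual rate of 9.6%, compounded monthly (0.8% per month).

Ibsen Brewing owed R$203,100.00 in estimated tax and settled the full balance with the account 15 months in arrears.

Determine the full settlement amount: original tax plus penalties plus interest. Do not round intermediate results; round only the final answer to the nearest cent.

Failure-to-file penalty: 4.5% × R$203,100.00 = R$9,139.50
Failure-to-pay penalty = 0.75% × R$203,100.00 × 15 mo = R$22,848.75
Interest: R$203,100.00 × ((1 + 0.008)^15 − 1) = R$203,100.00 × 0.1269587… = R$25,785.3020…
Total = R$203,100.00 + R$31,988.2500 + R$25,785.3020… = R$260,873.55

R$260,873.55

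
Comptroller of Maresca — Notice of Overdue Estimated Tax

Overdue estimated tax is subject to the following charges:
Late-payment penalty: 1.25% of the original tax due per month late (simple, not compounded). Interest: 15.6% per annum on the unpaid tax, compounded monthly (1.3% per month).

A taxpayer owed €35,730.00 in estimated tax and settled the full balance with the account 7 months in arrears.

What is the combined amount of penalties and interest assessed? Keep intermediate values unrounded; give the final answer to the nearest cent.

Late-payment penalty = 1.25% × €35,730.00 × 7 mo = €3,126.38…
Interest: €35,730.00 × ((1 + 0.013)^7 − 1) = €35,730.00 × 0.0946269… = €3,381.0192…
Penalties + interest = €3,126.3750 + €3,381.0192… = €6,507.39

€6,507.39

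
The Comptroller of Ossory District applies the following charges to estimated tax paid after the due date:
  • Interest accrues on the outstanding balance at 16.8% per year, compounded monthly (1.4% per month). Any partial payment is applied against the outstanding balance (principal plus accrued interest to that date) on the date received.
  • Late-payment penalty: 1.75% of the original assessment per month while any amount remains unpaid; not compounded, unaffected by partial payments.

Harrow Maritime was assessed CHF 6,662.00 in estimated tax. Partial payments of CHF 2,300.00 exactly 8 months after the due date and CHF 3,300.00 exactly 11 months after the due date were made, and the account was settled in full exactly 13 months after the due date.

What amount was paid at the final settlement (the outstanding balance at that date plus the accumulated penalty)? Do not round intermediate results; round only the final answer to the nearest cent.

CHF 3,638.74

Balance at month 8: CHF 6,662.0000 × (1 + 0.014)^8 = CHF 7,445.7469…
After CHF 2,300.00 payment: CHF 7,445.7469… − CHF 2,300.00 = CHF 5,145.7469…
Balance at month 11: CHF 5,145.7469… × (1 + 0.014)^3 = CHF 5,364.9081…
After CHF 3,300.00 payment: CHF 5,364.9081… − CHF 3,300.00 = CHF 2,064.9081…
Balance at month 13: CHF 2,064.9081… × (1 + 0.014)^2 = CHF 2,123.1302…
Penalty: 13 × 1.75% × CHF 6,662.00 = CHF 1,515.61…
Final settlement = outstanding balance + penalty = CHF 2,123.1302… + CHF 1,515.61… = CHF 3,638.74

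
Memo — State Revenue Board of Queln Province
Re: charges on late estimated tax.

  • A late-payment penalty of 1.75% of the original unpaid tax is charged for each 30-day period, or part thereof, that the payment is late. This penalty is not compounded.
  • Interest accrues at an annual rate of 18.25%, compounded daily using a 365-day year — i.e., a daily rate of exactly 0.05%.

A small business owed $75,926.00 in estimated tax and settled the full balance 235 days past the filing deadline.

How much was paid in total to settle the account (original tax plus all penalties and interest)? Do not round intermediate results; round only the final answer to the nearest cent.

Penalty periods: ⌈235/30⌉ = 8; penalty = 8 × 1.75% × $75,926.00 = $10,629.64
Interest: $75,926.00 × ((1 + 0.0005)^235 − 1) = $75,926.00 × 0.12464860… = $9,464.0699…
Total = $75,926.00 + $10,629.6400 + $9,464.0699… = $96,019.71

$96,019.71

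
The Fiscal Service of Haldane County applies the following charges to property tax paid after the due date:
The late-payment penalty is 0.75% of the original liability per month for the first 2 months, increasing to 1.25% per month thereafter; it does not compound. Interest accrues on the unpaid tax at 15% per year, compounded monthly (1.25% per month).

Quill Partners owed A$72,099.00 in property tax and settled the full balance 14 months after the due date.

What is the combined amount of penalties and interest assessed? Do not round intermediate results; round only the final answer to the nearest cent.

A$25,591.88

Penalty, months 1–2: 2 × 0.75% × A$72,099.00 = A$1,081.49…
Penalty, months 3–14: 12 × 1.25% × A$72,099.00 = A$10,814.85
Interest: A$72,099.00 × ((1 + 0.0125)^14 − 1) = A$72,099.00 × 0.1899547… = A$13,695.5474…
Penalties + interest = A$11,896.3350 + A$13,695.5474… = A$25,591.88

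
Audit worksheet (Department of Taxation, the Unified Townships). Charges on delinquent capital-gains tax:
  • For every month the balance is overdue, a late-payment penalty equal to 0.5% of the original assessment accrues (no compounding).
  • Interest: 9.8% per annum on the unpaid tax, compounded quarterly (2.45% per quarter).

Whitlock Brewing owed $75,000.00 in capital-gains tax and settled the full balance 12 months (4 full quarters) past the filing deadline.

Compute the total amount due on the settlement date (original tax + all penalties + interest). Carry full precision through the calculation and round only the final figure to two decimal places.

Late-payment penalty: 12 × 0.5% × $75,000.00 = $4,500.00
Interest: $75,000.00 × ((1 + 0.0245)^4 − 1) = $75,000.00 × 0.1016607… = $7,624.5514…
Total = $75,000.00 + $4,500.0000 + $7,624.5514… = $87,124.55

$87,124.55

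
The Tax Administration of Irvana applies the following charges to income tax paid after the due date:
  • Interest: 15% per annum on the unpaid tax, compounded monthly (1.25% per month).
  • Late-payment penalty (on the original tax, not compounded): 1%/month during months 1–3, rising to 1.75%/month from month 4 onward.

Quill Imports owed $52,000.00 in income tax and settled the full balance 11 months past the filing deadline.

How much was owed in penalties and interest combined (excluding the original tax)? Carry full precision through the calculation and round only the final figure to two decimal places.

$16,454.06

Penalty, months 1–3: 3 × 1% × $52,000.00 = $1,560.00
Penalty, months 4–11: 8 × 1.75% × $52,000.00 = $7,280.00
Interest: $52,000.00 × ((1 + 0.0125)^11 − 1) = $52,000.00 × 0.1464242… = $7,614.0592…
Penalties + interest = $8,840.0000 + $7,614.0592… = $16,454.06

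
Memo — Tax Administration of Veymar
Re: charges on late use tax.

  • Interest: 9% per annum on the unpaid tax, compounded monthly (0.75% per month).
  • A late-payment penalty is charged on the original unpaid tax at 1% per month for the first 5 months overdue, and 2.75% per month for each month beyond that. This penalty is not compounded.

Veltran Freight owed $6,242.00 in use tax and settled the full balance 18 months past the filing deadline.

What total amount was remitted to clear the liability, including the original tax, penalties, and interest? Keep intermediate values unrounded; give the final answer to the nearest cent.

Penalty, months 1–5: 5 × 1% × $6,242.00 = $312.10
Penalty, months 6–18: 13 × 2.75% × $6,242.00 = $2,231.52…
Interest: $6,242.00 × ((1 + 0.0075)^18 − 1) = $6,242.00 × 0.1439604… = $898.6007…
Total = $6,242.00 + $2,543.6150 + $898.6007… = $9,684.22

$9,684.22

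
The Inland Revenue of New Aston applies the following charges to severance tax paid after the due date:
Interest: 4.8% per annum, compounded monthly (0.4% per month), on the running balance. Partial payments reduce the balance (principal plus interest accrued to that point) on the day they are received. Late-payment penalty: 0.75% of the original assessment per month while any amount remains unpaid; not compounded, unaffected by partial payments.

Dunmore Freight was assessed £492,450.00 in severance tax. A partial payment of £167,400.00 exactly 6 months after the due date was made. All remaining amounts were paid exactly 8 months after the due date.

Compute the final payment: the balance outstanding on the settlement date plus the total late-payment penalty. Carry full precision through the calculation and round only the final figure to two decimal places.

£369,235.91

Balance at month 6: £492,450.0000 × (1 + 0.004)^6 = £504,387.6202…
After £167,400.00 payment: £504,387.6202… − £167,400.00 = £336,987.6202…
Balance at month 8: £336,987.6202… × (1 + 0.004)^2 = £339,688.9130…
Penalty: 8 × 0.75% × £492,450.00 = £29,547.00
Final settlement = outstanding balance + penalty = £339,688.9130… + £29,547.00 = £369,235.91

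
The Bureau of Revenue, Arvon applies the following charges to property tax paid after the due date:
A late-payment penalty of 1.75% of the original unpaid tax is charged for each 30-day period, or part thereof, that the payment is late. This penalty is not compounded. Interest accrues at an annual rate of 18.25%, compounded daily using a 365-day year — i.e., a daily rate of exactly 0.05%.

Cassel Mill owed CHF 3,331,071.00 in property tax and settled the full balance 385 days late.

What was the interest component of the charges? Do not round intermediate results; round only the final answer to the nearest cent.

Interest: CHF 3,331,071.00 × ((1 + 0.0005)^385 − 1) = CHF 3,331,071.00 × 0.21221818… = CHF 706,913.8375…

CHF 706,913.84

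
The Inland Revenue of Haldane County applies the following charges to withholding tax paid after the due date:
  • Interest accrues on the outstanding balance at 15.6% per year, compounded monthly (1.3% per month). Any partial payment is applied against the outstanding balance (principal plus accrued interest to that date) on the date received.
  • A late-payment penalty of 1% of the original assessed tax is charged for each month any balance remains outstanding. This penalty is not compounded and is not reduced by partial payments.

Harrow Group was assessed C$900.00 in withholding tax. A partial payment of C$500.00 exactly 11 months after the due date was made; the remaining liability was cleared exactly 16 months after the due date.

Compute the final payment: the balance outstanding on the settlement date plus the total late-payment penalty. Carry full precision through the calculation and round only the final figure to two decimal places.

Balance at month 11: C$900.0000 × (1 + 0.013)^11 = C$1,037.4004…
After C$500.00 payment: C$1,037.4004… − C$500.00 = C$537.4004…
Balance at month 16: C$537.4004… × (1 + 0.013)^5 = C$573.2515…
Penalty: 16 × 1% × C$900.00 = C$144.00
Final settlement = outstanding balance + penalty = C$573.2515… + C$144.00 = C$717.25

C$717.25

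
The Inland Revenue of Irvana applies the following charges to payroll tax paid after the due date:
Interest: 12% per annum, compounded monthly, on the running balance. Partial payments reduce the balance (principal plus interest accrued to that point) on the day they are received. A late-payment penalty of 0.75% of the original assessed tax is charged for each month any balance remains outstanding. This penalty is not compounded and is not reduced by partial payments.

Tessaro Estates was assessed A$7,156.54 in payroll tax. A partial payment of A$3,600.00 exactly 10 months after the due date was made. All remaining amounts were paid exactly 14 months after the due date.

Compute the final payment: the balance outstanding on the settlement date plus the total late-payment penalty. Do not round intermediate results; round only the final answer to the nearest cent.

A$5,231.52

Monthly rate = 12% ÷ 12 = 1%
Balance at month 10: A$7,156.5400 × (1 + 0.01)^10 = A$7,905.2724…
After A$3,600.00 payment: A$7,905.2724… − A$3,600.00 = A$4,305.2724…
Balance at month 14: A$4,305.2724… × (1 + 0.01)^4 = A$4,480.0838…
Penalty: 14 × 0.75% × A$7,156.54 = A$751.44…
Final settlement = outstanding balance + penalty = A$4,480.0838… + A$751.44… = A$5,231.52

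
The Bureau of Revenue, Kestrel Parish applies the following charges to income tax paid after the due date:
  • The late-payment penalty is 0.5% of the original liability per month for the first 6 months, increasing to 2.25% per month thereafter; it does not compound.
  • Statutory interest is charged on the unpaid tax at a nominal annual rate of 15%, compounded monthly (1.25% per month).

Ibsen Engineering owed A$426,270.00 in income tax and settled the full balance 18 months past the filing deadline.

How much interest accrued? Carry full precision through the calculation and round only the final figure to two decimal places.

A$106,813.63

Interest: A$426,270.00 × ((1 + 0.0125)^18 − 1) = A$426,270.00 × 0.2505774… = A$106,813.6258…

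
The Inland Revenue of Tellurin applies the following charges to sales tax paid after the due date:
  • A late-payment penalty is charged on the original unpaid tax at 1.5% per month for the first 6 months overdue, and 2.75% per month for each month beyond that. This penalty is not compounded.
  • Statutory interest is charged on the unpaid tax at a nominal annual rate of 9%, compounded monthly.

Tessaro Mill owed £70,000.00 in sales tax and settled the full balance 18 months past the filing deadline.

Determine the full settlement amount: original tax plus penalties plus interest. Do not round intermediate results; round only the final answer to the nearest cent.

Penalty, months 1–6: 6 × 1.5% × £70,000.00 = £6,300.00
Penalty, months 7–18: 12 × 2.75% × £70,000.00 = £23,100.00
Interest (9%/yr ÷ 12 = 0.75%/month): £70,000.00 × ((1 + 0.0075)^18 − 1) = £10,077.2272…
Total = £70,000.00 + £29,400.0000 + £10,077.2272… = £109,477.23

£109,477.23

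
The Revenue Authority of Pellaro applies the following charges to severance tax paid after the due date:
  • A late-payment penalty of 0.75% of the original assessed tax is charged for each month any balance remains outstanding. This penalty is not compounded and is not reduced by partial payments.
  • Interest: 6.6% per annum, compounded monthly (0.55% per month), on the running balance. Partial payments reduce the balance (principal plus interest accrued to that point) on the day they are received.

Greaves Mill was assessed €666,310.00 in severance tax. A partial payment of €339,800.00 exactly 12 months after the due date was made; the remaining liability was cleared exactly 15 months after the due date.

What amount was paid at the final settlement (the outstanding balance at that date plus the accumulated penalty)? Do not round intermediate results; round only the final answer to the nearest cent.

Balance at month 12: €666,310.0000 × (1 + 0.0055)^12 = €711,641.4410…
After €339,800.00 payment: €711,641.4410… − €339,800.00 = €371,841.4410…
Balance at month 15: €371,841.4410… × (1 + 0.0055)^3 = €378,010.6313…
Penalty: 15 × 0.75% × €666,310.00 = €74,959.88…
Final settlement = outstanding balance + penalty = €378,010.6313… + €74,959.88… = €452,970.51

€452,970.51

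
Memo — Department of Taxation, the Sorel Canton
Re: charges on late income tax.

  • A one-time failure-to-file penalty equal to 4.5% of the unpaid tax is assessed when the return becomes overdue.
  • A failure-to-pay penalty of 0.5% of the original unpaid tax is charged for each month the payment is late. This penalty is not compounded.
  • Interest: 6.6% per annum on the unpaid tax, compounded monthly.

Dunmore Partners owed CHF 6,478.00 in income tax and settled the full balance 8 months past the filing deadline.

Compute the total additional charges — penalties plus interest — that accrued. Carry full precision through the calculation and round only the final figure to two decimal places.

CHF 841.21

Failure-to-file penalty: 4.5% × CHF 6,478.00 = CHF 291.51
Failure-to-pay penalty: 8 × 0.5% × CHF 6,478.00 = CHF 259.12
Interest (6.6%/yr ÷ 12 = 0.55%/month): CHF 6,478.00 × ((1 + 0.0055)^8 − 1) = CHF 290.5796…
Penalties + interest = CHF 550.6300 + CHF 290.5796… = CHF 841.21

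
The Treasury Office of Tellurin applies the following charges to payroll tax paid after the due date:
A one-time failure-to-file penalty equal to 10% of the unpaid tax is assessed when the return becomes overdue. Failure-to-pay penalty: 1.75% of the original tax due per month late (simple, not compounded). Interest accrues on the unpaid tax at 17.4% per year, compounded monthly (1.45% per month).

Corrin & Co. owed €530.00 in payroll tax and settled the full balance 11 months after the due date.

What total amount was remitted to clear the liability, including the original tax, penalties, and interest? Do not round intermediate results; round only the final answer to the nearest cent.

€775.96

Failure-to-file penalty: 10% × €530.00 = €53.00
Failure-to-pay penalty: 11 × 1.75% × €530.00 = €102.03…
Interest: €530.00 × ((1 + 0.0145)^11 − 1) = €530.00 × 0.1715817… = €90.9383…
Total = €530.00 + €155.0250 + €90.9383… = €775.96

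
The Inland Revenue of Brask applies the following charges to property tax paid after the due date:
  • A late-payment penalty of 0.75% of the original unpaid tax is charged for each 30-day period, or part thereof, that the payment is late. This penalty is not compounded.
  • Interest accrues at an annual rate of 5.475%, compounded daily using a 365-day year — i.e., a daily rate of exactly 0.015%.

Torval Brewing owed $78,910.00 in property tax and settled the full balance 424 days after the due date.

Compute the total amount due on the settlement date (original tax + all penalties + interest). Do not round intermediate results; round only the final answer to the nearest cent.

$92,968.68

Penalty periods: ⌈424/30⌉ = 15; penalty = 15 × 0.75% × $78,910.00 = $8,877.38…
Interest: $78,910.00 × ((1 + 0.00015)^424 − 1) = $78,910.00 × 0.06566096… = $5,181.3067…
Total = $78,910.00 + $8,877.3750 + $5,181.3067… = $92,968.68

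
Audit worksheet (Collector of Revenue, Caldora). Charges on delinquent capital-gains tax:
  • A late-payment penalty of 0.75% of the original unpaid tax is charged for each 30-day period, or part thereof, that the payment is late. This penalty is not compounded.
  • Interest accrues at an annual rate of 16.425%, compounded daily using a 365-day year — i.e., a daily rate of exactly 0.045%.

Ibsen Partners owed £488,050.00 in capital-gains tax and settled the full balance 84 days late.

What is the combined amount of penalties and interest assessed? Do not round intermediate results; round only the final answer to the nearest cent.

£29,778.21

Penalty periods: ⌈84/30⌉ = 3; penalty = 3 × 0.75% × £488,050.00 = £10,981.13…
Interest: £488,050.00 × ((1 + 0.00045)^84 − 1) = £488,050.00 × 0.03851468… = £18,797.0883…
Penalties + interest = £10,981.1250 + £18,797.0883… = £29,778.21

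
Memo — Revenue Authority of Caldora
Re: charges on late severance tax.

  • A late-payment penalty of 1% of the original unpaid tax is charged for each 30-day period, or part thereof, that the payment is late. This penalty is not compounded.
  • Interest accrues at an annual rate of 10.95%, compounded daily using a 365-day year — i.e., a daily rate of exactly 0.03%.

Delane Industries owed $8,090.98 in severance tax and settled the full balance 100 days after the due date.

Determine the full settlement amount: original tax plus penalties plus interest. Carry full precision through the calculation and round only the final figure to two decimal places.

$8,660.99

Penalty periods: ⌈100/30⌉ = 4; penalty = 4 × 1% × $8,090.98 = $323.64…
Interest: $8,090.98 × ((1 + 0.0003)^100 − 1) = $8,090.98 × 0.03044990… = $246.3695…
Total = $8,090.98 + $323.6392 + $246.3695… = $8,660.99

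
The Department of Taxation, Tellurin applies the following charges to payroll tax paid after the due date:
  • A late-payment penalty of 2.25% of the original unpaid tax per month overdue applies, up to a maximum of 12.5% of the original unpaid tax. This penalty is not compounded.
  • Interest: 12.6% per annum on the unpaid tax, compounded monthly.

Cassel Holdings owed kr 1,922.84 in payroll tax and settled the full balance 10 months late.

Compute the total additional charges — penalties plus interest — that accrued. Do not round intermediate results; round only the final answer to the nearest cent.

kr 452.06

Penalty (uncapped): 10 × 2.25% × kr 1,922.84 = kr 432.64…; cap = 12.5% × kr 1,922.84 = kr 240.36… → penalty = kr 240.36…
Interest (12.6%/yr ÷ 12 = 1.05%/month): kr 1,922.84 × ((1 + 0.0105)^10 − 1) = kr 211.7100…
Penalties + interest = kr 240.3550 + kr 211.7100… = kr 452.06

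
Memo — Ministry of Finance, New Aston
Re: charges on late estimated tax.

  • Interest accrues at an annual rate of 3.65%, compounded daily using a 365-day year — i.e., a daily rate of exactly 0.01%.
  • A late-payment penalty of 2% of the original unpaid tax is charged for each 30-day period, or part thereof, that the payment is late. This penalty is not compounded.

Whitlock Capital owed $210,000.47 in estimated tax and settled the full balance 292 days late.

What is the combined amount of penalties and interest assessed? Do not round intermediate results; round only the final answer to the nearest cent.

$48,222.20

Penalty periods: ⌈292/30⌉ = 10; penalty = 10 × 2% × $210,000.47 = $42,000.09…
Interest: $210,000.47 × ((1 + 0.0001)^292 − 1) = $210,000.47 × 0.02962900… = $6,222.1033…
Penalties + interest = $42,000.0940 + $6,222.1033… = $48,222.20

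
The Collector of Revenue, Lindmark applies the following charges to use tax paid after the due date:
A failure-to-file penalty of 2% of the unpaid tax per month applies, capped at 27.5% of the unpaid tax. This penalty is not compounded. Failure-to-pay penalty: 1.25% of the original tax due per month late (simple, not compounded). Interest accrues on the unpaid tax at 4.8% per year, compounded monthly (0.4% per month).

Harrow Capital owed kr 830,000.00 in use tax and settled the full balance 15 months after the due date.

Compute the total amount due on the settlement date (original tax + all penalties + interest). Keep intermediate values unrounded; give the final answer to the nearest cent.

Failure-to-file: 15 × 2% × kr 830,000.00 = kr 249,000.00, capped at 27.5% × kr 830,000.00 = kr 228,250.00
Failure-to-pay penalty: 15 × 1.25% × kr 830,000.00 = kr 155,625.00
Interest: kr 830,000.00 × ((1 + 0.004)^15 − 1) = kr 830,000.00 × 0.0617095… = kr 51,218.8622…
Total = kr 830,000.00 + kr 383,875.0000 + kr 51,218.8622… = kr 1,265,093.86

kr 1,265,093.86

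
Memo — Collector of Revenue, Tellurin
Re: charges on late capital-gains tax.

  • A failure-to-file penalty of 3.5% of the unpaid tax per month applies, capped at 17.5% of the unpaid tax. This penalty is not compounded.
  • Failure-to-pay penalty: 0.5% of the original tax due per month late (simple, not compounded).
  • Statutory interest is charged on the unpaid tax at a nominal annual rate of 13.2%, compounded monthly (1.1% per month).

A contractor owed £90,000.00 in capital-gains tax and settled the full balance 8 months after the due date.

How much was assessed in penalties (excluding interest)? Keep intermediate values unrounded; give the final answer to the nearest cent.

Failure-to-file: 8 × 3.5% × £90,000.00 = £25,200.00, capped at 17.5% × £90,000.00 = £15,750.00
Failure-to-pay penalty: 8 × 0.5% × £90,000.00 = £3,600.00
Total penalty = £15,750.00 + £3,600.00 = £19,350.00

£19,350.00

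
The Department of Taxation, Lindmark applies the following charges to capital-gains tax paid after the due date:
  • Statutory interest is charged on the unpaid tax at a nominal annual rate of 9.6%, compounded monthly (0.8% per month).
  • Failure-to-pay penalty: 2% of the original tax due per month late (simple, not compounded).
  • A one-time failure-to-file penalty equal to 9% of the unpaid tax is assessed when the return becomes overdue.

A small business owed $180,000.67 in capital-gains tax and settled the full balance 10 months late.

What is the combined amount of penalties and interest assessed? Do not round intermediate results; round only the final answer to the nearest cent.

$67,129.87

Failure-to-file penalty: 9% × $180,000.67 = $16,200.06…
Failure-to-pay penalty: 10 × 2% × $180,000.67 = $36,000.13…
Interest: $180,000.67 × ((1 + 0.008)^10 − 1) = $180,000.67 × 0.0829423… = $14,929.6711…
Penalties + interest = $52,200.1943 + $14,929.6711… = $67,129.87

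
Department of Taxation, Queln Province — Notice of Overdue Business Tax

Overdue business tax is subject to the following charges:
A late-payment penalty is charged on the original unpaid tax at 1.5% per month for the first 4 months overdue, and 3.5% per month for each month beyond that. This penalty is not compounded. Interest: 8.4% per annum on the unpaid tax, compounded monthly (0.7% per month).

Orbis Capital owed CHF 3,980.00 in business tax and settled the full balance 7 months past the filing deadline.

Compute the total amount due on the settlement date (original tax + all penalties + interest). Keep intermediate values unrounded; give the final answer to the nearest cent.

Penalty, months 1–4: 4 × 1.5% × CHF 3,980.00 = CHF 238.80
Penalty, months 5–7: 3 × 3.5% × CHF 3,980.00 = CHF 417.90
Interest: CHF 3,980.00 × ((1 + 0.007)^7 − 1) = CHF 3,980.00 × 0.0500411… = CHF 199.1635…
Total = CHF 3,980.00 + CHF 656.7000 + CHF 199.1635… = CHF 4,835.86

CHF 4,835.86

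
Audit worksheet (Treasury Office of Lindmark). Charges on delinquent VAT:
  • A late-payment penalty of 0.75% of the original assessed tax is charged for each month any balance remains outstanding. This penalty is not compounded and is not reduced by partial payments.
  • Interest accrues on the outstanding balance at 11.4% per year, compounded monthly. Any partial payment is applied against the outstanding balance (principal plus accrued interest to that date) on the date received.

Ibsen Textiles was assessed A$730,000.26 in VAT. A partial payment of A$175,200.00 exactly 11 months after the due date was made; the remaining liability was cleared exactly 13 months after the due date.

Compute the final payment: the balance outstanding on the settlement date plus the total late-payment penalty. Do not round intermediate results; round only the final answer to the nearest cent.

A$718,107.87

Monthly rate = 11.4% ÷ 12 = 0.95%
Balance at month 11: A$730,000.2600 × (1 + 0.0095)^11 = A$810,014.0853…
After A$175,200.00 payment: A$810,014.0853… − A$175,200.00 = A$634,814.0853…
Balance at month 13: A$634,814.0853… × (1 + 0.0095)^2 = A$646,932.8449…
Penalty: 13 × 0.75% × A$730,000.26 = A$71,175.03…
Final settlement = outstanding balance + penalty = A$646,932.8449… + A$71,175.03… = A$718,107.87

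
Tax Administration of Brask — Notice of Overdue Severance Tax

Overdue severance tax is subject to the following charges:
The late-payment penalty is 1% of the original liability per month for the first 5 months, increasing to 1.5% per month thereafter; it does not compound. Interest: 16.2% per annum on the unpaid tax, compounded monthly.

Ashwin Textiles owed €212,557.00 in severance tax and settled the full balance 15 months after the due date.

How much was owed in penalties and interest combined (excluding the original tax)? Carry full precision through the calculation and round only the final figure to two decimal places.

Penalty, months 1–5: 5 × 1% × €212,557.00 = €10,627.85
Penalty, months 6–15: 10 × 1.5% × €212,557.00 = €31,883.55
Interest (16.2%/yr ÷ 12 = 1.35%/month): €212,557.00 × ((1 + 0.0135)^15 − 1) = €47,358.2175…
Penalties + interest = €42,511.4000 + €47,358.2175… = €89,869.62

€89,869.62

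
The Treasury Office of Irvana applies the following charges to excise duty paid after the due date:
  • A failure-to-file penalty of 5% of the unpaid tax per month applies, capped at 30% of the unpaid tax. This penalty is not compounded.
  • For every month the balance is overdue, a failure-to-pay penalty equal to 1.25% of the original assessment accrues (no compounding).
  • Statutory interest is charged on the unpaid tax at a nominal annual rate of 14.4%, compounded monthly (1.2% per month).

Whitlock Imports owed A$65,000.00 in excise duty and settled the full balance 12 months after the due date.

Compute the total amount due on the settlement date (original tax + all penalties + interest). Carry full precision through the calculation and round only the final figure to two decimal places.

Failure-to-file: 12 × 5% × A$65,000.00 = A$39,000.00, capped at 30% × A$65,000.00 = A$19,500.00
Failure-to-pay penalty: 12 × 1.25% × A$65,000.00 = A$9,750.00
Interest: A$65,000.00 × ((1 + 0.012)^12 − 1) = A$65,000.00 × 0.1538946… = A$10,003.1506…
Total = A$65,000.00 + A$29,250.0000 + A$10,003.1506… = A$104,253.15

A$104,253.15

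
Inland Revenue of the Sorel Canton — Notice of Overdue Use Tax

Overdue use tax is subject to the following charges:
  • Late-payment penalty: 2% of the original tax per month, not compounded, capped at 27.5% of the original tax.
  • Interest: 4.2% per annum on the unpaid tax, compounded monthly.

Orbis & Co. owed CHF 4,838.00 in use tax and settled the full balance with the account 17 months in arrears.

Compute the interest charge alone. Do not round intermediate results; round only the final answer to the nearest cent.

CHF 296.06

Interest (4.2%/yr ÷ 12 = 0.35%/month): CHF 4,838.00 × ((1 + 0.0035)^17 − 1) = CHF 296.0639…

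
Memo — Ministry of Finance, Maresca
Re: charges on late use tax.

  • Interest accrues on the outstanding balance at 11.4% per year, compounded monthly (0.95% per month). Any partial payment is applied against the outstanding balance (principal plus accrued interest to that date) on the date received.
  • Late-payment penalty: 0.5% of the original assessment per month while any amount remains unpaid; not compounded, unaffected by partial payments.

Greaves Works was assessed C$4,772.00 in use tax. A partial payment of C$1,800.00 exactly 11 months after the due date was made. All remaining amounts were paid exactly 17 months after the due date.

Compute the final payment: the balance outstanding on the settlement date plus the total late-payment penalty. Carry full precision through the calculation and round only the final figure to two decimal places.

C$4,104.68

Balance at month 11: C$4,772.0000 × (1 + 0.0095)^11 = C$5,295.0491…
After C$1,800.00 payment: C$5,295.0491… − C$1,800.00 = C$3,495.0491…
Balance at month 17: C$3,495.0491… × (1 + 0.0095)^6 = C$3,699.0587…
Penalty: 17 × 0.5% × C$4,772.00 = C$405.62
Final settlement = outstanding balance + penalty = C$3,699.0587… + C$405.62 = C$4,104.68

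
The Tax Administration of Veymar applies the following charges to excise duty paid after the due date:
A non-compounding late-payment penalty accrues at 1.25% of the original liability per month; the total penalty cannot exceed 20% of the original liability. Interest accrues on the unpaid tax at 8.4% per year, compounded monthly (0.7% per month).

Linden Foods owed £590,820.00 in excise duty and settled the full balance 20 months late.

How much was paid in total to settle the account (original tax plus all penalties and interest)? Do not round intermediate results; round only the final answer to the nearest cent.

£797,437.39

Penalty (uncapped): 20 × 1.25% × £590,820.00 = £147,705.00; cap = 20% × £590,820.00 = £118,164.00 → penalty = £118,164.00
Interest: £590,820.00 × ((1 + 0.007)^20 − 1) = £590,820.00 × 0.1497129… = £88,453.3862…
Total = £590,820.00 + £118,164.0000 + £88,453.3862… = £797,437.39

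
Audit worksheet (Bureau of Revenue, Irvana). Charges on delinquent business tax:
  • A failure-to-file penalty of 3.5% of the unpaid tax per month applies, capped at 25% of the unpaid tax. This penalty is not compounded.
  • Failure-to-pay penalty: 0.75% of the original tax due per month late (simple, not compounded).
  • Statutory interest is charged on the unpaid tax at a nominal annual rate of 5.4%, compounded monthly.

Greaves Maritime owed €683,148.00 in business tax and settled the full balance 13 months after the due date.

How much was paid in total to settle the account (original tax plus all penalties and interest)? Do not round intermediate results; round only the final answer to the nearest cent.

€961,603.13

Failure-to-file: 13 × 3.5% × €683,148.00 = €310,832.34, capped at 25% × €683,148.00 = €170,787.00
Failure-to-pay penalty: 13 × 0.75% × €683,148.00 = €66,606.93
Interest (5.4%/yr ÷ 12 = 0.45%/month): €683,148.00 × ((1 + 0.0045)^13 − 1) = €41,061.1962…
Total = €683,148.00 + €237,393.9300 + €41,061.1962… = €961,603.13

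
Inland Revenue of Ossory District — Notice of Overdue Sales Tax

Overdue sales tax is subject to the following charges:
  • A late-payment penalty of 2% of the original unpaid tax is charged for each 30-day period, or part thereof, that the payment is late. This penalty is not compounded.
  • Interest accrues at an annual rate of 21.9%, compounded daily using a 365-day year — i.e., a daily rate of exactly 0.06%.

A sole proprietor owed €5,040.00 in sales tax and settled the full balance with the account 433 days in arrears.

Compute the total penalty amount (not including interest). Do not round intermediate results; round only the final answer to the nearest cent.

€1,512.00

Penalty periods: ⌈433/30⌉ = 15; penalty = 15 × 2% × €5,040.00 = €1,512.00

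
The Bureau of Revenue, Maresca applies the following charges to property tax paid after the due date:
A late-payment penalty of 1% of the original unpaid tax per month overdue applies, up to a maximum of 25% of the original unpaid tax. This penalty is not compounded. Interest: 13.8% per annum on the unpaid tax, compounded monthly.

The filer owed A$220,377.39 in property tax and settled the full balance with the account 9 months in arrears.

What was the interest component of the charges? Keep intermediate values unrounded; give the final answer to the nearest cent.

Interest (13.8%/yr ÷ 12 = 1.15%/month): A$220,377.39 × ((1 + 0.0115)^9 − 1) = A$23,886.9219…

A$23,886.92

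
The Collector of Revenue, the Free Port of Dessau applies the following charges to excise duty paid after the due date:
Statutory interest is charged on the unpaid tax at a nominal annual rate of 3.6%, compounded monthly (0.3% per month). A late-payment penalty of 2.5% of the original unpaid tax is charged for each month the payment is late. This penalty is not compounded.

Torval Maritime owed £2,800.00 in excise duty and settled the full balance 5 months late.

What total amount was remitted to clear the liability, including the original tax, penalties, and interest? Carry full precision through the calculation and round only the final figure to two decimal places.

£3,192.25

Late-payment penalty: 5 × 2.5% × £2,800.00 = £350.00
Interest: £2,800.00 × ((1 + 0.003)^5 − 1) = £2,800.00 × 0.0150903… = £42.2528…
Total = £2,800.00 + £350.0000 + £42.2528… = £3,192.25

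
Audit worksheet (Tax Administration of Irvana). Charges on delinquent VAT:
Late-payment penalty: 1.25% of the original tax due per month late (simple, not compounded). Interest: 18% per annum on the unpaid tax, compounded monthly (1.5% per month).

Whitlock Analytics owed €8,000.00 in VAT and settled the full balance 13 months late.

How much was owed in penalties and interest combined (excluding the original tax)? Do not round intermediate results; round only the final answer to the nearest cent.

€3,008.42

Late-payment penalty = 1.25% × €8,000.00 × 13 mo = €1,300.00
Interest: €8,000.00 × ((1 + 0.015)^13 − 1) = €8,000.00 × 0.2135524… = €1,708.4196…
Penalties + interest = €1,300.0000 + €1,708.4196… = €3,008.42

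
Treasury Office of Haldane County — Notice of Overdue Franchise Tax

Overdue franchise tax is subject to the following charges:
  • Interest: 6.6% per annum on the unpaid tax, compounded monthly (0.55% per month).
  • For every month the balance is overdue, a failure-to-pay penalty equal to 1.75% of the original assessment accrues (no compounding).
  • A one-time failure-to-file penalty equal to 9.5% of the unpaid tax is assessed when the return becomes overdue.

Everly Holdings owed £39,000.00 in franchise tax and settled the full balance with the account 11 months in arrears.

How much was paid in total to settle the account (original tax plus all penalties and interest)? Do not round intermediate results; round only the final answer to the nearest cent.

£52,637.97

Failure-to-file penalty: 9.5% × £39,000.00 = £3,705.00
Failure-to-pay penalty: 11 × 1.75% × £39,000.00 = £7,507.50
Interest: £39,000.00 × ((1 + 0.0055)^11 − 1) = £39,000.00 × 0.0621915… = £2,425.4687…
Total = £39,000.00 + £11,212.5000 + £2,425.4687… = £52,637.97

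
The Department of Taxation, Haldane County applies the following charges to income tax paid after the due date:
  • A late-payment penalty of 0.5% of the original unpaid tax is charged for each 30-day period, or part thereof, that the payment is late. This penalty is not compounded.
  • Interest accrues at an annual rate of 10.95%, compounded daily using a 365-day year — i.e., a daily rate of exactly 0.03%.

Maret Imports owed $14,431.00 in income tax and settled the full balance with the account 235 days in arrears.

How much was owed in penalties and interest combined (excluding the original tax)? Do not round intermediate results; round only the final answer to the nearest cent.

Penalty periods: ⌈235/30⌉ = 8; penalty = 8 × 0.5% × $14,431.00 = $577.24
Interest: $14,431.00 × ((1 + 0.0003)^235 − 1) = $14,431.00 × 0.07303322… = $1,053.9425…
Penalties + interest = $577.2400 + $1,053.9425… = $1,631.18

$1,631.18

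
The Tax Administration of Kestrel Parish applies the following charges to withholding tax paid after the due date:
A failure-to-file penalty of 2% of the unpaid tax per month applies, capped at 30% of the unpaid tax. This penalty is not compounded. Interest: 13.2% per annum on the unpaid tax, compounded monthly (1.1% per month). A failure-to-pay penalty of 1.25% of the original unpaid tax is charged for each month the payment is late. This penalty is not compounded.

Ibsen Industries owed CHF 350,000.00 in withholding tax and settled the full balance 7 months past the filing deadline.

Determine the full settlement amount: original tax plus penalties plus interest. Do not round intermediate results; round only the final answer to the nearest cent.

CHF 457,480.84

Failure-to-file: 7 × 2% × CHF 350,000.00 = CHF 49,000.00 (under the 30% cap)
Failure-to-pay penalty: 7 × 1.25% × CHF 350,000.00 = CHF 30,625.00
Interest: CHF 350,000.00 × ((1 + 0.011)^7 − 1) = CHF 350,000.00 × 0.0795881… = CHF 27,855.8353…
Total = CHF 350,000.00 + CHF 79,625.0000 + CHF 27,855.8353… = CHF 457,480.84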